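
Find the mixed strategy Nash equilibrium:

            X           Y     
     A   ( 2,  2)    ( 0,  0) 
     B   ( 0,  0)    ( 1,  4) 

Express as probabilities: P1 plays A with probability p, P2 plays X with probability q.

p = 0.6667, q = 0.3333

Work:
Find probabilities that make opponent indifferent:
P2 chooses q to make P1 indifferent between A and B
P1 chooses p to make P2 indifferent between X and Y
Mixed NE: P1 plays (A: 0.6667, B: 0.3333), P2 plays (X: 0.3333, Y: 0.6667)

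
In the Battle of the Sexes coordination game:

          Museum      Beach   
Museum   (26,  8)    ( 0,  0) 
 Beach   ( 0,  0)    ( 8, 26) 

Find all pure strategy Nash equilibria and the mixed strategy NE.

Pure NE: (Museum, Museum) and (Beach, Beach); Mixed NE: p = 0.7647, q = 0.2353

Work:
Check pure NE:
(Museum, Museum): (26, 8) - no unilateral deviation beneficial
(Beach, Beach): (8, 26) - no unilateral deviation beneficial
Mixed NE: P1 plays Museum with p = 0.7647, P2 plays Museum with q = 0.2353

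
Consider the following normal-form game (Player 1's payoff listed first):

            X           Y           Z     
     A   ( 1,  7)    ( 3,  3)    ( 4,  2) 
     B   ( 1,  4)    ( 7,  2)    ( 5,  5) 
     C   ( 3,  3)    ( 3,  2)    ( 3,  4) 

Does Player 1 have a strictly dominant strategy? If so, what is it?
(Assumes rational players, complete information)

No strictly dominant strategy exists for Player 1

Work:
A strategy strictly dominates another if it gives a strictly higher payoff against every opponent action. Compare each pair of P1's strategies column-by-column:
  A vs B: [1 vs 1, 3 vs 7, 4 vs 5] → A does not strictly dominate B (column X: 1 ≤ 1)
  A vs C: [1 vs 3, 3 vs 3, 4 vs 3] → A does not strictly dominate C (column X: 1 ≤ 3)
  B vs A: [1 vs 1, 7 vs 3, 5 vs 4] → B does not strictly dominate A (column X: 1 ≤ 1)
  B vs C: [1 vs 3, 7 vs 3, 5 vs 3] → B does not strictly dominate C (column X: 1 ≤ 3)
  C vs A: [3 vs 1, 3 vs 3, 3 vs 4] → C does not strictly dominate A (column Y: 3 ≤ 3)
  C vs B: [3 vs 1, 3 vs 7, 3 vs 5] → C does not strictly dominate B (column Y: 3 ≤ 7)
No single strategy strictly dominates all others → no strictly dominant strategy.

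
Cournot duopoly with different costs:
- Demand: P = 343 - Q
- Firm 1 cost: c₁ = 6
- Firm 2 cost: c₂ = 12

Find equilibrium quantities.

q₁* = 114.33, q₂* = 108.33

Work:
Reaction: q₁ = (343 - 6 - q₂)/2
Reaction: q₂ = (343 - 12 - q₁)/2
Solve simultaneously:
q₁* = (343 - 2×6 + 12)/3 = 114.33
q₂* = (343 - 2×12 + 6)/3 = 108.33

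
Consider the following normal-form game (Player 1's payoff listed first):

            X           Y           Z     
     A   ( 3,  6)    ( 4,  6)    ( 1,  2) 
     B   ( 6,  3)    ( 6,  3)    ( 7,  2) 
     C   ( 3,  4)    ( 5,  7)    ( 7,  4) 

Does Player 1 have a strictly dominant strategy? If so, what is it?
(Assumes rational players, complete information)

No strictly dominant strategy exists for Player 1

Work:
A strategy strictly dominates another if it gives a strictly higher payoff against every opponent action. Compare each pair of P1's strategies column-by-column:
  A vs B: [3 vs 6, 4 vs 6, 1 vs 7] → A does not strictly dominate B (column X: 3 ≤ 6)
  A vs C: [3 vs 3, 4 vs 5, 1 vs 7] → A does not strictly dominate C (column X: 3 ≤ 3)
  B vs A: [6 vs 3, 6 vs 4, 7 vs 1] → B strictly dominates A
  B vs C: [6 vs 3, 6 vs 5, 7 vs 7] → B does not strictly dominate C (column Z: 7 ≤ 7)
  C vs A: [3 vs 3, 5 vs 4, 7 vs 1] → C does not strictly dominate A (column X: 3 ≤ 3)
  C vs B: [3 vs 6, 5 vs 6, 7 vs 7] → C does not strictly dominate B (column X: 3 ≤ 6)
No single strategy strictly dominates all others → no strictly dominant strategy.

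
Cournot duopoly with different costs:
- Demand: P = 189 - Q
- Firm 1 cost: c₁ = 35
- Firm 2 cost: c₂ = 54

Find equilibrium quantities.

q₁* = 57.67, q₂* = 38.67

Work:
Reaction: q₁ = (189 - 35 - q₂)/2
Reaction: q₂ = (189 - 54 - q₁)/2
Solve simultaneously:
q₁* = (189 - 2×35 + 54)/3 = 57.67
q₂* = (189 - 2×54 + 35)/3 = 38.67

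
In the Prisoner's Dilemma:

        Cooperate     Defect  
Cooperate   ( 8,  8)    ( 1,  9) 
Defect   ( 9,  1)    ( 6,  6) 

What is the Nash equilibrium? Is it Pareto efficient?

(Defect, Defect) is NE; not Pareto efficient

Work:
Defect dominates Cooperate for both players:
If P2 cooperates: Defect (9) > Cooperate (8)
If P2 defects: Defect (6) > Cooperate (1)
NE: (Defect, Defect) with payoff (6, 6)
But (Cooperate, Cooperate) = (8, 8) Pareto dominates (6, 6)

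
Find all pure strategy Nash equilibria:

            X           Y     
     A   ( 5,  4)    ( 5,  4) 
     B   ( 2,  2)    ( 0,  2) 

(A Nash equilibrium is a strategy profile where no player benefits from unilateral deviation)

Nash equilibrium: (A, X), (A, Y)

Work:
Best responses:
  P1 vs X: payoffs [5, 2] → best response A (payoff 5)
  P1 vs Y: payoffs [5, 0] → best response A (payoff 5)
  P2 vs A: payoffs [4, 4] → best response X/Y (payoff 4)
  P2 vs B: payoffs [2, 2] → best response X/Y (payoff 2)
Mutual best responses: (A,X), (A,Y) → Nash equilibria.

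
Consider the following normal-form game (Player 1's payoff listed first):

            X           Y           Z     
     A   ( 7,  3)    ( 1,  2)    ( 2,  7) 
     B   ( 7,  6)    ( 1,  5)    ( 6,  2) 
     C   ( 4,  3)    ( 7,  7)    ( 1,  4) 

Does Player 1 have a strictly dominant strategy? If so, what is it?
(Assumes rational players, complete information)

No strictly dominant strategy exists for Player 1

Work:
A strategy strictly dominates another if it gives a strictly higher payoff against every opponent action. Compare each pair of P1's strategies column-by-column:
  A vs B: [7 vs 7, 1 vs 1, 2 vs 6] → A does not strictly dominate B (column X: 7 ≤ 7)
  A vs C: [7 vs 4, 1 vs 7, 2 vs 1] → A does not strictly dominate C (column Y: 1 ≤ 7)
  B vs A: [7 vs 7, 1 vs 1, 6 vs 2] → B does not strictly dominate A (column X: 7 ≤ 7)
  B vs C: [7 vs 4, 1 vs 7, 6 vs 1] → B does not strictly dominate C (column Y: 1 ≤ 7)
  C vs A: [4 vs 7, 7 vs 1, 1 vs 2] → C does not strictly dominate A (column X: 4 ≤ 7)
  C vs B: [4 vs 7, 7 vs 1, 1 vs 6] → C does not strictly dominate B (column X: 4 ≤ 7)
No single strategy strictly dominates all others → no strictly dominant strategy.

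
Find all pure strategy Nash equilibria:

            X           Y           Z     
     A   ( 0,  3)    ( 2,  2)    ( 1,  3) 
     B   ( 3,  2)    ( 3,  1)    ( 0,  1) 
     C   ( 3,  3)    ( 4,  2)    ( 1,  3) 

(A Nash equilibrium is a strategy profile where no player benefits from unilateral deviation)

Nash equilibrium: (A, Z), (B, X), (C, X), (C, Z)

Work:
Best responses:
  P1 vs X: payoffs [0, 3, 3] → best response B/C (payoff 3)
  P1 vs Y: payoffs [2, 3, 4] → best response C (payoff 4)
  P1 vs Z: payoffs [1, 0, 1] → best response A/C (payoff 1)
  P2 vs A: payoffs [3, 2, 3] → best response X/Z (payoff 3)
  P2 vs B: payoffs [2, 1, 1] → best response X (payoff 2)
  P2 vs C: payoffs [3, 2, 3] → best response X/Z (payoff 3)
Mutual best responses: (A,Z), (B,X), (C,X), (C,Z) → Nash equilibria.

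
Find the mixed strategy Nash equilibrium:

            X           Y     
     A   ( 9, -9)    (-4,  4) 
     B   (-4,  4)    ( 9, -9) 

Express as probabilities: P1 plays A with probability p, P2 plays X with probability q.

p = 0.5, q = 0.5

Work:
Find probabilities that make opponent indifferent:
P2 chooses q to make P1 indifferent between A and B
P1 chooses p to make P2 indifferent between X and Y
Mixed NE: P1 plays (A: 0.5, B: 0.5), P2 plays (X: 0.5, Y: 0.5)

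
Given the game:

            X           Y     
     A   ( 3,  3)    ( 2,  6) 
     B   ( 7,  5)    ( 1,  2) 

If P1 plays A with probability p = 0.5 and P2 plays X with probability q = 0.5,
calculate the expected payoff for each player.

E[P1] = 3.25, E[P2] = 4.0

Work:
E[P1] = p·q·π₁(A,X) + p·(1-q)·π₁(A,Y) + (1-p)·q·π₁(B,X) + (1-p)·(1-q)·π₁(B,Y)
= 0.5·0.5·3 + 0.5·0.5·2 + 0.5·0.5·7 + 0.5·0.5·1
= 3.25

E[P2] = 4.0 (similar calculation)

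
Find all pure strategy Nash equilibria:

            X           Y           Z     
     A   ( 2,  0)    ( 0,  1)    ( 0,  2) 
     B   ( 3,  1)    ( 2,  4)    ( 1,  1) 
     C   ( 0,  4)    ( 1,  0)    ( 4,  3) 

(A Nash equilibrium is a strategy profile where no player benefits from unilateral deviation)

Nash equilibrium: (B, Y)

Work:
Best responses:
  P1 vs X: payoffs [2, 3, 0] → best response B (payoff 3)
  P1 vs Y: payoffs [0, 2, 1] → best response B (payoff 2)
  P1 vs Z: payoffs [0, 1, 4] → best response C (payoff 4)
  P2 vs A: payoffs [0, 1, 2] → best response Z (payoff 2)
  P2 vs B: payoffs [1, 4, 1] → best response Y (payoff 4)
  P2 vs C: payoffs [4, 0, 3] → best response X (payoff 4)
Mutual best responses: (B,Y) → Nash equilibria.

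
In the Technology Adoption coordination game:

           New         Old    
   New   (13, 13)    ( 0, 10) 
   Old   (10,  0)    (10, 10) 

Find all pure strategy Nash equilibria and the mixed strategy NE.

Pure NE: (New, New) and (Old, Old); Mixed NE: p = 0.7692, q = 0.7692

Work:
Check pure NE:
(New, New): (13, 13) - no unilateral deviation beneficial
(Old, Old): (10, 10) - no unilateral deviation beneficial
Mixed NE: P1 plays New with p = 0.7692, P2 plays New with q = 0.7692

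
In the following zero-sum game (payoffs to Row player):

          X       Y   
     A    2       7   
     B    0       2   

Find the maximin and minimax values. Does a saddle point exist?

Maximin = 2, Minimax = 2, Saddle: True

Work:
Row minimums: [2, 0] → maximin = 2
Column maximums: [2, 7] → minimax = 2
Saddle point exists! Game value = 2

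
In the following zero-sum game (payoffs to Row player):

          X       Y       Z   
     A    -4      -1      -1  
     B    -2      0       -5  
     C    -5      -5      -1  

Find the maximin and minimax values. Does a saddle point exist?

Maximin = -4, Minimax = -2, Saddle: False

Work:
Row minimums: [-4, -5, -5] → maximin = -4
Column maximums: [-2, 0, -1] → minimax = -2
No saddle point (maximin ≠ minimax). Mixed strategy needed.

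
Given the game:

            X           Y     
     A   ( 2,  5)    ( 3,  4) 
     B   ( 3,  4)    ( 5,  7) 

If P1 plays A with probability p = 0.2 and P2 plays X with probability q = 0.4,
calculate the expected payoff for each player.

E[P1] = 3.88, E[P2] = 5.52

Work:
E[P1] = p·q·π₁(A,X) + p·(1-q)·π₁(A,Y) + (1-p)·q·π₁(B,X) + (1-p)·(1-q)·π₁(B,Y)
= 0.2·0.4·2 + 0.2·0.6·3 + 0.8·0.4·3 + 0.8·0.6·5
= 3.88

E[P2] = 5.52 (similar calculation)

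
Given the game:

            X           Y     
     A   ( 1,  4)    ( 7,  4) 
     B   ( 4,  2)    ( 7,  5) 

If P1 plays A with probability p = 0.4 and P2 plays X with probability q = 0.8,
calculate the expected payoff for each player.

E[P1] = 3.64, E[P2] = 3.16

Work:
E[P1] = p·q·π₁(A,X) + p·(1-q)·π₁(A,Y) + (1-p)·q·π₁(B,X) + (1-p)·(1-q)·π₁(B,Y)
= 0.4·0.8·1 + 0.4·0.2·7 + 0.6·0.8·4 + 0.6·0.2·7
= 3.64

E[P2] = 3.16 (similar calculation)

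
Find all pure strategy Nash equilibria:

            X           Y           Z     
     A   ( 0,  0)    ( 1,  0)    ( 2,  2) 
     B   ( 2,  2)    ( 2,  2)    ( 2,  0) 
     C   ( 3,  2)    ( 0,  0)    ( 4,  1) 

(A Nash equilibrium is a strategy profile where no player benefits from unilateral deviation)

Nash equilibrium: (B, Y), (C, X)

Work:
Best responses:
  P1 vs X: payoffs [0, 2, 3] → best response C (payoff 3)
  P1 vs Y: payoffs [1, 2, 0] → best response B (payoff 2)
  P1 vs Z: payoffs [2, 2, 4] → best response C (payoff 4)
  P2 vs A: payoffs [0, 0, 2] → best response Z (payoff 2)
  P2 vs B: payoffs [2, 2, 0] → best response X/Y (payoff 2)
  P2 vs C: payoffs [2, 0, 1] → best response X (payoff 2)
Mutual best responses: (B,Y), (C,X) → Nash equilibria.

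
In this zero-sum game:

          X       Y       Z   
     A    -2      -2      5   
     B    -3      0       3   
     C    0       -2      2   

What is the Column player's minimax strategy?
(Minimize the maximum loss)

Column should play X or Y (all achieve the minimum), value = 0

Work:
Column player minimizes Row's maximum payoff:
Column X: max payoff to Row = 0
Column Y: max payoff to Row = 0
Column Z: max payoff to Row = 5
Minimum is 0, achieved by columns X, Y (tied).
Each of X or Y is a minimax strategy.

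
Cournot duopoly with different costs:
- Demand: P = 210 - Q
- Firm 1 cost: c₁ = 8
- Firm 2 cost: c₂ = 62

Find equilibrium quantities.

q₁* = 85.33, q₂* = 31.33

Work:
Reaction: q₁ = (210 - 8 - q₂)/2
Reaction: q₂ = (210 - 62 - q₁)/2
Solve simultaneously:
q₁* = (210 - 2×8 + 62)/3 = 85.33
q₂* = (210 - 2×62 + 8)/3 = 31.33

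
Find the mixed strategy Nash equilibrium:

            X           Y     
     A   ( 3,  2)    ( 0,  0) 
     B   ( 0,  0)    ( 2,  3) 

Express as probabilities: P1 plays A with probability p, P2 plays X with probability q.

p = 0.6, q = 0.4

Work:
Find probabilities that make opponent indifferent:
P2 chooses q to make P1 indifferent between A and B
P1 chooses p to make P2 indifferent between X and Y
Mixed NE: P1 plays (A: 0.6, B: 0.4), P2 plays (X: 0.4, Y: 0.6)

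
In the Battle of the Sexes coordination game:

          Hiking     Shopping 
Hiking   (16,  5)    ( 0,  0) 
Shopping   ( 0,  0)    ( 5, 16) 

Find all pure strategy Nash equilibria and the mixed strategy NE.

Pure NE: (Hiking, Hiking) and (Shopping, Shopping); Mixed NE: p = 0.7619, q = 0.2381

Work:
Check pure NE:
(Hiking, Hiking): (16, 5) - no unilateral deviation beneficial
(Shopping, Shopping): (5, 16) - no unilateral deviation beneficial
Mixed NE: P1 plays Hiking with p = 0.7619, P2 plays Hiking with q = 0.2381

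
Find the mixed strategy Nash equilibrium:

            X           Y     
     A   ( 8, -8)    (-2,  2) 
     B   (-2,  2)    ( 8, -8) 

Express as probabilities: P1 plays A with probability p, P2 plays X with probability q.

p = 0.5, q = 0.5

Work:
Find probabilities that make opponent indifferent:
P2 chooses q to make P1 indifferent between A and B
P1 chooses p to make P2 indifferent between X and Y
Mixed NE: P1 plays (A: 0.5, B: 0.5), P2 plays (X: 0.5, Y: 0.5)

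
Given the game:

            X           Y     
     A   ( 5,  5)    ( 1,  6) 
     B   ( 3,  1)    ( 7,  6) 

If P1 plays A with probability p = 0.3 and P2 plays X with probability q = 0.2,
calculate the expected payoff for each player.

E[P1] = 4.88, E[P2] = 5.24

Work:
E[P1] = p·q·π₁(A,X) + p·(1-q)·π₁(A,Y) + (1-p)·q·π₁(B,X) + (1-p)·(1-q)·π₁(B,Y)
= 0.3·0.2·5 + 0.3·0.8·1 + 0.7·0.2·3 + 0.7·0.8·7
= 4.88

E[P2] = 5.24 (similar calculation)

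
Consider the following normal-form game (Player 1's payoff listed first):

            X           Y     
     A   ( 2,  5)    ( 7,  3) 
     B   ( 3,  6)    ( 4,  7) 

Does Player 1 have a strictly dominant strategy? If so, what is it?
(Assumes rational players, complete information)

No strictly dominant strategy exists for Player 1

Work:
A strategy strictly dominates another if it gives a strictly higher payoff against every opponent action. Compare each pair of P1's strategies column-by-column:
  A vs B: [2 vs 3, 7 vs 4] → A does not strictly dominate B (column X: 2 ≤ 3)
  B vs A: [3 vs 2, 4 vs 7] → B does not strictly dominate A (column Y: 4 ≤ 7)
No single strategy strictly dominates all others → no strictly dominant strategy.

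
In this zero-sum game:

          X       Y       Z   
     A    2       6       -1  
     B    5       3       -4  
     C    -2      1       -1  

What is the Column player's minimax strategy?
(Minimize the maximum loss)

Column should play Z, value = -1

Work:
Column player minimizes Row's maximum payoff:
Column X: max payoff to Row = 5
Column Y: max payoff to Row = 6
Column Z: max payoff to Row = -1
Minimum is -1, achieved by column Z.
Minimax strategy: Z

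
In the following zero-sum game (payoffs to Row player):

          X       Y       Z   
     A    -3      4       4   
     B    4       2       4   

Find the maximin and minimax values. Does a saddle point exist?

Maximin = 2, Minimax = 4, Saddle: False

Work:
Row minimums: [-3, 2] → maximin = 2
Column maximums: [4, 4, 4] → minimax = 4
No saddle point (maximin ≠ minimax). Mixed strategy needed.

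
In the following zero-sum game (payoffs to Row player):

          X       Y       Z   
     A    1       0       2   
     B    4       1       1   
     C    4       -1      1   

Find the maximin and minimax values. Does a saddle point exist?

Maximin = 1, Minimax = 1, Saddle: True

Work:
Row minimums: [0, 1, -1] → maximin = 1
Column maximums: [4, 1, 2] → minimax = 1
Saddle point exists! Game value = 1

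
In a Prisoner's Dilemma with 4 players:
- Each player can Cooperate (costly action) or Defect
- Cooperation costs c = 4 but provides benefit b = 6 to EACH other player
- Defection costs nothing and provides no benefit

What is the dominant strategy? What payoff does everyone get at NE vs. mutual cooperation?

Dominant: Defect; NE payoff = 0; Coop payoff = 14

Work:
Defect dominates (saves cost c = 4, benefit to others is external)
NE: All defect → everyone gets 0
If all cooperate: each receives (3)×6 - 4 = 14
Social dilemma: 14 > 0 but NE gives 0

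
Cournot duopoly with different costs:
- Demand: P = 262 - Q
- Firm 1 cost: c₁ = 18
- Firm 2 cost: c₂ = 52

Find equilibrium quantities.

q₁* = 92.67, q₂* = 58.67

Work:
Reaction: q₁ = (262 - 18 - q₂)/2
Reaction: q₂ = (262 - 52 - q₁)/2
Solve simultaneously:
q₁* = (262 - 2×18 + 52)/3 = 92.67
q₂* = (262 - 2×52 + 18)/3 = 58.67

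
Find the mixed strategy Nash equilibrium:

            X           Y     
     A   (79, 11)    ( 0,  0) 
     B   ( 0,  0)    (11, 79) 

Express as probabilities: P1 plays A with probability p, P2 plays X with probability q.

p = 0.8778, q = 0.1222

Work:
Find probabilities that make opponent indifferent:
P2 chooses q to make P1 indifferent between A and B
P1 chooses p to make P2 indifferent between X and Y
Mixed NE: P1 plays (A: 0.8778, B: 0.1222), P2 plays (X: 0.1222, Y: 0.8778)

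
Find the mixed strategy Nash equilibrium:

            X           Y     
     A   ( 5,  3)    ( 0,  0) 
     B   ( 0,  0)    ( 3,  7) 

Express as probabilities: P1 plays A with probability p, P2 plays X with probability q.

p = 0.7, q = 0.375

Work:
Find probabilities that make opponent indifferent:
P2 chooses q to make P1 indifferent between A and B
P1 chooses p to make P2 indifferent between X and Y
Mixed NE: P1 plays (A: 0.7, B: 0.3), P2 plays (X: 0.375, Y: 0.625)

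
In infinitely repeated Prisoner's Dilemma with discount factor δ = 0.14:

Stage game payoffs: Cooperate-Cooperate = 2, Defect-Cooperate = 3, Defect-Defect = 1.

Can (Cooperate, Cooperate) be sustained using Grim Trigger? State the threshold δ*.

δ* = 0.5; since δ = 0.14 < 0.5, cooperation cannot be sustained

Work:
For Grim Trigger:
Cooperate forever: 2/(1-δ)
Defect then punished: 3 + 1·δ/(1-δ)
Need: 2/(1-δ) ≥ 3 + 1·δ/(1-δ)
Solving: δ ≥ (T-R)/(T-P) = (3-2)/(3-1) = 0.5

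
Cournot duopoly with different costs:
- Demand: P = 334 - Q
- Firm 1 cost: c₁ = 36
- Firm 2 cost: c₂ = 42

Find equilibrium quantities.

q₁* = 101.33, q₂* = 95.33

Work:
Reaction: q₁ = (334 - 36 - q₂)/2
Reaction: q₂ = (334 - 42 - q₁)/2
Solve simultaneously:
q₁* = (334 - 2×36 + 42)/3 = 101.33
q₂* = (334 - 2×42 + 36)/3 = 95.33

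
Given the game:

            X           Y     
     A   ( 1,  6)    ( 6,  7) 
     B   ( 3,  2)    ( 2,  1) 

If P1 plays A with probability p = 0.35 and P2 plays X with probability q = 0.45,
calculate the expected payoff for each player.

E[P1] = 2.905, E[P2] = 3.235

Work:
E[P1] = p·q·π₁(A,X) + p·(1-q)·π₁(A,Y) + (1-p)·q·π₁(B,X) + (1-p)·(1-q)·π₁(B,Y)
= 0.35·0.45·1 + 0.35·0.55·6 + 0.65·0.45·3 + 0.65·0.55·2
= 2.905

E[P2] = 3.235 (similar calculation)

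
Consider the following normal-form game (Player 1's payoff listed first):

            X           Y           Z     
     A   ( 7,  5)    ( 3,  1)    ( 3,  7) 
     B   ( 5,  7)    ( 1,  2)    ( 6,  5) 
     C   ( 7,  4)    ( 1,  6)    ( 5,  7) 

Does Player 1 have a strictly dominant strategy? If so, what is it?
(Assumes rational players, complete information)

No strictly dominant strategy exists for Player 1

Work:
A strategy strictly dominates another if it gives a strictly higher payoff against every opponent action. Compare each pair of P1's strategies column-by-column:
  A vs B: [7 vs 5, 3 vs 1, 3 vs 6] → A does not strictly dominate B (column Z: 3 ≤ 6)
  A vs C: [7 vs 7, 3 vs 1, 3 vs 5] → A does not strictly dominate C (column X: 7 ≤ 7)
  B vs A: [5 vs 7, 1 vs 3, 6 vs 3] → B does not strictly dominate A (column X: 5 ≤ 7)
  B vs C: [5 vs 7, 1 vs 1, 6 vs 5] → B does not strictly dominate C (column X: 5 ≤ 7)
  C vs A: [7 vs 7, 1 vs 3, 5 vs 3] → C does not strictly dominate A (column X: 7 ≤ 7)
  C vs B: [7 vs 5, 1 vs 1, 5 vs 6] → C does not strictly dominate B (column Y: 1 ≤ 1)
No single strategy strictly dominates all others → no strictly dominant strategy.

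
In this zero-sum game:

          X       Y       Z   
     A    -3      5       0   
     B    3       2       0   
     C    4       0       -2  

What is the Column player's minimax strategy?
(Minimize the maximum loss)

Column should play Z, value = 0

Work:
Column player minimizes Row's maximum payoff:
Column X: max payoff to Row = 4
Column Y: max payoff to Row = 5
Column Z: max payoff to Row = 0
Minimum is 0, achieved by column Z.
Minimax strategy: Z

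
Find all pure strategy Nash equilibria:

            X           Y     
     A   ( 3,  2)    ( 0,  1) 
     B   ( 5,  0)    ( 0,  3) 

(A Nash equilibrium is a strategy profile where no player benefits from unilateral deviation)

Nash equilibrium: (B, Y)

Work:
Best responses:
  P1 vs X: payoffs [3, 5] → best response B (payoff 5)
  P1 vs Y: payoffs [0, 0] → best response A/B (payoff 0)
  P2 vs A: payoffs [2, 1] → best response X (payoff 2)
  P2 vs B: payoffs [0, 3] → best response Y (payoff 3)
Mutual best responses: (B,Y) → Nash equilibria.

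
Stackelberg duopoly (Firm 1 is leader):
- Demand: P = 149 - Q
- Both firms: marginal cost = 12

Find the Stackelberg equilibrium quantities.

q₁* (leader) = 68.5, q₂* (follower) = 34.25

Work:
Follower's reaction: q₂ = (a - c - q₁)/2
Leader substitutes: π₁ = q₁·(a - q₁ - (a-c-q₁)/2 - c)
FOC: q₁* = (149 - 12)/2 = 68.50
Then: q₂* = (149 - 12 - 68.5)/2 = 34.25
Leader has first-mover advantage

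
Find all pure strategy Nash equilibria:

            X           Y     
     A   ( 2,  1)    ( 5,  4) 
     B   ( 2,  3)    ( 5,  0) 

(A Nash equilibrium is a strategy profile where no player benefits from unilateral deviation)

Nash equilibrium: (A, Y), (B, X)

Work:
Best responses:
  P1 vs X: payoffs [2, 2] → best response A/B (payoff 2)
  P1 vs Y: payoffs [5, 5] → best response A/B (payoff 5)
  P2 vs A: payoffs [1, 4] → best response Y (payoff 4)
  P2 vs B: payoffs [3, 0] → best response X (payoff 3)
Mutual best responses: (A,Y), (B,X) → Nash equilibria.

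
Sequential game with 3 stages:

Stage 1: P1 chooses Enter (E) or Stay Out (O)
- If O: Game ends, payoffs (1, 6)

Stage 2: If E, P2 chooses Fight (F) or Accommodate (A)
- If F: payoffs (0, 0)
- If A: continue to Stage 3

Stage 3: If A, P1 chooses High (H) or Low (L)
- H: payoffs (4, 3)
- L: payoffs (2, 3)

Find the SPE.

SPE: (E, A, H); Outcome (4, 3)

Work:
Stage 3: P1 chooses H (4 vs 2)
Stage 2: P2: F->0, A->3 (anticipating H). Choose A
Stage 1: P1: O->1, E->4 (anticipating A, H). Choose E
SPE path: E -> A -> H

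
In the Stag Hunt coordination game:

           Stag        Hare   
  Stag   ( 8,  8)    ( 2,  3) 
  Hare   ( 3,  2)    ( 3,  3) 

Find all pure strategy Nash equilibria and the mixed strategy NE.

Pure NE: (Stag, Stag) and (Hare, Hare); Mixed NE: p = 0.1667, q = 0.1667

Work:
Check pure NE:
(Stag, Stag): (8, 8) - no unilateral deviation beneficial
(Hare, Hare): (3, 3) - no unilateral deviation beneficial
Mixed NE: P1 plays Stag with p = 0.1667, P2 plays Stag with q = 0.1667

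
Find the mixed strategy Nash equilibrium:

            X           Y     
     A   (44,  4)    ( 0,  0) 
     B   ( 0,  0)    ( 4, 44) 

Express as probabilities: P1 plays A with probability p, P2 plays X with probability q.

p = 0.9167, q = 0.0833

Work:
Find probabilities that make opponent indifferent:
P2 chooses q to make P1 indifferent between A and B
P1 chooses p to make P2 indifferent between X and Y
Mixed NE: P1 plays (A: 0.9167, B: 0.0833), P2 plays (X: 0.0833, Y: 0.9167)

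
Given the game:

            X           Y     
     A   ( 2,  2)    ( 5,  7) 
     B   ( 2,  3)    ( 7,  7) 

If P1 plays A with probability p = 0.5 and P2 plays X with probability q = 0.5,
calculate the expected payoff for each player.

E[P1] = 4.0, E[P2] = 4.75

Work:
E[P1] = p·q·π₁(A,X) + p·(1-q)·π₁(A,Y) + (1-p)·q·π₁(B,X) + (1-p)·(1-q)·π₁(B,Y)
= 0.5·0.5·2 + 0.5·0.5·5 + 0.5·0.5·2 + 0.5·0.5·7
= 4.0

E[P2] = 4.75 (similar calculation)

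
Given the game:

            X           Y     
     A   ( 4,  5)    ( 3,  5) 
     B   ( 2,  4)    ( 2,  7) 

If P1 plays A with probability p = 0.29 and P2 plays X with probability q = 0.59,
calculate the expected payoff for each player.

E[P1] = 2.4611, E[P2] = 5.1633

Work:
E[P1] = p·q·π₁(A,X) + p·(1-q)·π₁(A,Y) + (1-p)·q·π₁(B,X) + (1-p)·(1-q)·π₁(B,Y)
= 0.29·0.59·4 + 0.29·0.41·3 + 0.71·0.59·2 + 0.71·0.41·2
= 2.4611

E[P2] = 5.1633 (similar calculation)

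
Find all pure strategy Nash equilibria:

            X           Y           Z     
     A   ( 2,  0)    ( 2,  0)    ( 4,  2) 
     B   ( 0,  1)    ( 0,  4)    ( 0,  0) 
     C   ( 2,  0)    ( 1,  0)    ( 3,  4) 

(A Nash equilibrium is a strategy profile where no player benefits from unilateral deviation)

Nash equilibrium: (A, Z)

Work:
Best responses:
  P1 vs X: payoffs [2, 0, 2] → best response A/C (payoff 2)
  P1 vs Y: payoffs [2, 0, 1] → best response A (payoff 2)
  P1 vs Z: payoffs [4, 0, 3] → best response A (payoff 4)
  P2 vs A: payoffs [0, 0, 2] → best response Z (payoff 2)
  P2 vs B: payoffs [1, 4, 0] → best response Y (payoff 4)
  P2 vs C: payoffs [0, 0, 4] → best response Z (payoff 4)
Mutual best responses: (A,Z) → Nash equilibria.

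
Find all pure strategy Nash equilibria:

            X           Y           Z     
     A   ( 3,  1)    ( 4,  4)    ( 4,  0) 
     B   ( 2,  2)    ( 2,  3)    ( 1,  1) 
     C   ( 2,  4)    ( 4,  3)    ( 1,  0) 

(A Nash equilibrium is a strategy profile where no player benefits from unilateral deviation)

Nash equilibrium: (A, Y)

Work:
Best responses:
  P1 vs X: payoffs [3, 2, 2] → best response A (payoff 3)
  P1 vs Y: payoffs [4, 2, 4] → best response A/C (payoff 4)
  P1 vs Z: payoffs [4, 1, 1] → best response A (payoff 4)
  P2 vs A: payoffs [1, 4, 0] → best response Y (payoff 4)
  P2 vs B: payoffs [2, 3, 1] → best response Y (payoff 3)
  P2 vs C: payoffs [4, 3, 0] → best response X (payoff 4)
Mutual best responses: (A,Y) → Nash equilibria.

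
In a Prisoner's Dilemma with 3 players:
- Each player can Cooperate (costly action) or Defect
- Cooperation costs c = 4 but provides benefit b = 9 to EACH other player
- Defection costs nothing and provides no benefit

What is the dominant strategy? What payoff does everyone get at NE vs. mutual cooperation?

Dominant: Defect; NE payoff = 0; Coop payoff = 14

Work:
Defect dominates (saves cost c = 4, benefit to others is external)
NE: All defect → everyone gets 0
If all cooperate: each receives (2)×9 - 4 = 14
Social dilemma: 14 > 0 but NE gives 0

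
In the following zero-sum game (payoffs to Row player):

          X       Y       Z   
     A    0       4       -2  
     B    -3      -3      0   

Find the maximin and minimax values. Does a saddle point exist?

Maximin = -2, Minimax = 0, Saddle: False

Work:
Row minimums: [-2, -3] → maximin = -2
Column maximums: [0, 4, 0] → minimax = 0
No saddle point (maximin ≠ minimax). Mixed strategy needed.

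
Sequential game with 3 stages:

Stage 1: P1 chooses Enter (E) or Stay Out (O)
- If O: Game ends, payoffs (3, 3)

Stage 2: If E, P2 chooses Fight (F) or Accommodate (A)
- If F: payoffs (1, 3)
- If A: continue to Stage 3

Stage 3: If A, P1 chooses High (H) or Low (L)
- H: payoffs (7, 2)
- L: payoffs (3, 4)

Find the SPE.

SPE: (O, F, H); Outcome (3, 3)

Work:
Stage 3: P1 chooses H (7 vs 3)
Stage 2: P2: F->3, A->2 (anticipating H). Choose F
Stage 1: P1: O->3, E->1 (anticipating F, H). Choose O
SPE path: O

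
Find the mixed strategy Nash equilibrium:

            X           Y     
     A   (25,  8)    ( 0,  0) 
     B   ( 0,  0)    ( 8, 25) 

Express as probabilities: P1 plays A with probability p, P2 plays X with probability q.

p = 0.7576, q = 0.2424

Work:
Find probabilities that make opponent indifferent:
P2 chooses q to make P1 indifferent between A and B
P1 chooses p to make P2 indifferent between X and Y
Mixed NE: P1 plays (A: 0.7576, B: 0.2424), P2 plays (X: 0.2424, Y: 0.7576)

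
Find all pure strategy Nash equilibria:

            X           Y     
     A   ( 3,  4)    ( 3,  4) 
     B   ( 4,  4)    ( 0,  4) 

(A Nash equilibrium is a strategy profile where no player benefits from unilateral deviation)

Nash equilibrium: (A, Y), (B, X)

Work:
Best responses:
  P1 vs X: payoffs [3, 4] → best response B (payoff 4)
  P1 vs Y: payoffs [3, 0] → best response A (payoff 3)
  P2 vs A: payoffs [4, 4] → best response X/Y (payoff 4)
  P2 vs B: payoffs [4, 4] → best response X/Y (payoff 4)
Mutual best responses: (A,Y), (B,X) → Nash equilibria.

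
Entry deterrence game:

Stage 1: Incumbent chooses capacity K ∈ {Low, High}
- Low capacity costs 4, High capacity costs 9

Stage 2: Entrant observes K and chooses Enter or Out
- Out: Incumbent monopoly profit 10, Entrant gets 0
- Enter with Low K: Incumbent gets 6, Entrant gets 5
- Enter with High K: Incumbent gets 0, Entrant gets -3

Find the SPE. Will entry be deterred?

SPE: (Low, Enter|Low, Out|High); Entry not deterred. Incumbent net profit = 2, Entrant gets 5

Work:
After Low K: Entrant enters (5 > 0)
After High K: Entrant stays out (-3 < 0)
Incumbent: Low → 6−4=2, High → 10−9=1
Incumbent chooses Low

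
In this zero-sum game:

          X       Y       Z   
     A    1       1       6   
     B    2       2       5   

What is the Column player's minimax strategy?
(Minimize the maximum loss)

Column should play X or Y (all achieve the minimum), value = 2

Work:
Column player minimizes Row's maximum payoff:
Column X: max payoff to Row = 2
Column Y: max payoff to Row = 2
Column Z: max payoff to Row = 6
Minimum is 2, achieved by columns X, Y (tied).
Each of X or Y is a minimax strategy.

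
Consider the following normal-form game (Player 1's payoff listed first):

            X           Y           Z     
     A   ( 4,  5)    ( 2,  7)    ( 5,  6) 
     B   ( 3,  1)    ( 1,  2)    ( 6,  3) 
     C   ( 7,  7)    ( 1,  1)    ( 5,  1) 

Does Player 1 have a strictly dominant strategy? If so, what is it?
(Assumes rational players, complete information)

No strictly dominant strategy exists for Player 1

Work:
A strategy strictly dominates another if it gives a strictly higher payoff against every opponent action. Compare each pair of P1's strategies column-by-column:
  A vs B: [4 vs 3, 2 vs 1, 5 vs 6] → A does not strictly dominate B (column Z: 5 ≤ 6)
  A vs C: [4 vs 7, 2 vs 1, 5 vs 5] → A does not strictly dominate C (column X: 4 ≤ 7)
  B vs A: [3 vs 4, 1 vs 2, 6 vs 5] → B does not strictly dominate A (column X: 3 ≤ 4)
  B vs C: [3 vs 7, 1 vs 1, 6 vs 5] → B does not strictly dominate C (column X: 3 ≤ 7)
  C vs A: [7 vs 4, 1 vs 2, 5 vs 5] → C does not strictly dominate A (column Y: 1 ≤ 2)
  C vs B: [7 vs 3, 1 vs 1, 5 vs 6] → C does not strictly dominate B (column Y: 1 ≤ 1)
No single strategy strictly dominates all others → no strictly dominant strategy.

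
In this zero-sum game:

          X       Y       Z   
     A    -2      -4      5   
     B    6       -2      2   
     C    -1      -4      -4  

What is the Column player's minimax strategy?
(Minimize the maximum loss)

Column should play Y, value = -2

Work:
Column player minimizes Row's maximum payoff:
Column X: max payoff to Row = 6
Column Y: max payoff to Row = -2
Column Z: max payoff to Row = 5
Minimum is -2, achieved by column Y.
Minimax strategy: Y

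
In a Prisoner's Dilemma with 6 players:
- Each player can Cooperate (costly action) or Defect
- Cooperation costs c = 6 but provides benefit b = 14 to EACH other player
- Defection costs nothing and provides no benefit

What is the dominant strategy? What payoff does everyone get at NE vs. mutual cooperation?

Dominant: Defect; NE payoff = 0; Coop payoff = 64

Work:
Defect dominates (saves cost c = 6, benefit to others is external)
NE: All defect → everyone gets 0
If all cooperate: each receives (5)×14 - 6 = 64
Social dilemma: 64 > 0 but NE gives 0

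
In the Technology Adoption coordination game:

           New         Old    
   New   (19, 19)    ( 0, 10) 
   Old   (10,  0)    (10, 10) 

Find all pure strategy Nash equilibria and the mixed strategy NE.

Pure NE: (New, New) and (Old, Old); Mixed NE: p = 0.5263, q = 0.5263

Work:
Check pure NE:
(New, New): (19, 19) - no unilateral deviation beneficial
(Old, Old): (10, 10) - no unilateral deviation beneficial
Mixed NE: P1 plays New with p = 0.5263, P2 plays New with q = 0.5263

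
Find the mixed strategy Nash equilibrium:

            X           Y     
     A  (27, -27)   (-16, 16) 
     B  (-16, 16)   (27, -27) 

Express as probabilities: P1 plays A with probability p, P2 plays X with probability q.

p = 0.5, q = 0.5

Work:
Find probabilities that make opponent indifferent:
P2 chooses q to make P1 indifferent between A and B
P1 chooses p to make P2 indifferent between X and Y
Mixed NE: P1 plays (A: 0.5, B: 0.5), P2 plays (X: 0.5, Y: 0.5)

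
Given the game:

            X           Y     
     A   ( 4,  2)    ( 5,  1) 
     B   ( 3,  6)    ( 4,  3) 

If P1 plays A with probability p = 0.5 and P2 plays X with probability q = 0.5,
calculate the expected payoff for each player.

E[P1] = 4.0, E[P2] = 3.0

Work:
E[P1] = p·q·π₁(A,X) + p·(1-q)·π₁(A,Y) + (1-p)·q·π₁(B,X) + (1-p)·(1-q)·π₁(B,Y)
= 0.5·0.5·4 + 0.5·0.5·5 + 0.5·0.5·3 + 0.5·0.5·4
= 4.0

E[P2] = 3.0 (similar calculation)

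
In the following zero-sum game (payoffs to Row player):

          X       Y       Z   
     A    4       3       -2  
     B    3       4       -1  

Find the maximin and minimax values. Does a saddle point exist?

Maximin = -1, Minimax = -1, Saddle: True

Work:
Row minimums: [-2, -1] → maximin = -1
Column maximums: [4, 4, -1] → minimax = -1
Saddle point exists! Game value = -1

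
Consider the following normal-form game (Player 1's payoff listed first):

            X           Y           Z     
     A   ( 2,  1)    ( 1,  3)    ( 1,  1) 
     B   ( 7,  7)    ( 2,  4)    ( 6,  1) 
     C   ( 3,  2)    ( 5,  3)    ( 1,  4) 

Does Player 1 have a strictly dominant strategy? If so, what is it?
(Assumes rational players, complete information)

No strictly dominant strategy exists for Player 1

Work:
A strategy strictly dominates another if it gives a strictly higher payoff against every opponent action. Compare each pair of P1's strategies column-by-column:
  A vs B: [2 vs 7, 1 vs 2, 1 vs 6] → A does not strictly dominate B (column X: 2 ≤ 7)
  A vs C: [2 vs 3, 1 vs 5, 1 vs 1] → A does not strictly dominate C (column X: 2 ≤ 3)
  B vs A: [7 vs 2, 2 vs 1, 6 vs 1] → B strictly dominates A
  B vs C: [7 vs 3, 2 vs 5, 6 vs 1] → B does not strictly dominate C (column Y: 2 ≤ 5)
  C vs A: [3 vs 2, 5 vs 1, 1 vs 1] → C does not strictly dominate A (column Z: 1 ≤ 1)
  C vs B: [3 vs 7, 5 vs 2, 1 vs 6] → C does not strictly dominate B (column X: 3 ≤ 7)
No single strategy strictly dominates all others → no strictly dominant strategy.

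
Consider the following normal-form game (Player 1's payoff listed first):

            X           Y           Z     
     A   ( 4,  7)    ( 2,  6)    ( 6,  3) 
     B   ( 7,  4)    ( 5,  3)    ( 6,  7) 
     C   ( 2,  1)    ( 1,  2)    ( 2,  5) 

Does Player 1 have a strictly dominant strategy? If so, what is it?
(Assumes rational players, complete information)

No strictly dominant strategy exists for Player 1

Work:
A strategy strictly dominates another if it gives a strictly higher payoff against every opponent action. Compare each pair of P1's strategies column-by-column:
  A vs B: [4 vs 7, 2 vs 5, 6 vs 6] → A does not strictly dominate B (column X: 4 ≤ 7)
  A vs C: [4 vs 2, 2 vs 1, 6 vs 2] → A strictly dominates C
  B vs A: [7 vs 4, 5 vs 2, 6 vs 6] → B does not strictly dominate A (column Z: 6 ≤ 6)
  B vs C: [7 vs 2, 5 vs 1, 6 vs 2] → B strictly dominates C
  C vs A: [2 vs 4, 1 vs 2, 2 vs 6] → C does not strictly dominate A (column X: 2 ≤ 4)
  C vs B: [2 vs 7, 1 vs 5, 2 vs 6] → C does not strictly dominate B (column X: 2 ≤ 7)
No single strategy strictly dominates all others → no strictly dominant strategy.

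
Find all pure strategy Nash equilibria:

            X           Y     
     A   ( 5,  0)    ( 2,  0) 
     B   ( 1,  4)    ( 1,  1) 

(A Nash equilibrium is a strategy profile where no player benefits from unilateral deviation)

Nash equilibrium: (A, X), (A, Y)

Work:
Best responses:
  P1 vs X: payoffs [5, 1] → best response A (payoff 5)
  P1 vs Y: payoffs [2, 1] → best response A (payoff 2)
  P2 vs A: payoffs [0, 0] → best response X/Y (payoff 0)
  P2 vs B: payoffs [4, 1] → best response X (payoff 4)
Mutual best responses: (A,X), (A,Y) → Nash equilibria.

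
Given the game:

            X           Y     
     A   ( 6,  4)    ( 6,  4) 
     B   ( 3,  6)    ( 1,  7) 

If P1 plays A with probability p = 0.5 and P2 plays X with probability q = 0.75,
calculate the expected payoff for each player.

E[P1] = 4.25, E[P2] = 5.125

Work:
E[P1] = p·q·π₁(A,X) + p·(1-q)·π₁(A,Y) + (1-p)·q·π₁(B,X) + (1-p)·(1-q)·π₁(B,Y)
= 0.5·0.75·6 + 0.5·0.25·6 + 0.5·0.75·3 + 0.5·0.25·1
= 4.25

E[P2] = 5.125 (similar calculation)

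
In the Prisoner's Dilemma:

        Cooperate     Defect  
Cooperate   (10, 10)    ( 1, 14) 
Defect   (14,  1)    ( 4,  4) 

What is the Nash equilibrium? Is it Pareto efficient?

(Defect, Defect) is NE; not Pareto efficient

Work:
Defect dominates Cooperate for both players:
If P2 cooperates: Defect (14) > Cooperate (10)
If P2 defects: Defect (4) > Cooperate (1)
NE: (Defect, Defect) with payoff (4, 4)
But (Cooperate, Cooperate) = (10, 10) Pareto dominates (4, 4)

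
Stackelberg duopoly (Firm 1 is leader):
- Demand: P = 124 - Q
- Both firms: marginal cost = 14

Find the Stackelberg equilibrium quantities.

q₁* (leader) = 55.0, q₂* (follower) = 27.5

Work:
Follower's reaction: q₂ = (a - c - q₁)/2
Leader substitutes: π₁ = q₁·(a - q₁ - (a-c-q₁)/2 - c)
FOC: q₁* = (124 - 14)/2 = 55.00
Then: q₂* = (124 - 14 - 55.0)/2 = 27.50
Leader has first-mover advantage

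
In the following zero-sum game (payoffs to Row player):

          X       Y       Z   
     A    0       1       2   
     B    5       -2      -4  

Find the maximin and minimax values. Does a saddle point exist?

Maximin = 0, Minimax = 1, Saddle: False

Work:
Row minimums: [0, -4] → maximin = 0
Column maximums: [5, 1, 2] → minimax = 1
No saddle point (maximin ≠ minimax). Mixed strategy needed.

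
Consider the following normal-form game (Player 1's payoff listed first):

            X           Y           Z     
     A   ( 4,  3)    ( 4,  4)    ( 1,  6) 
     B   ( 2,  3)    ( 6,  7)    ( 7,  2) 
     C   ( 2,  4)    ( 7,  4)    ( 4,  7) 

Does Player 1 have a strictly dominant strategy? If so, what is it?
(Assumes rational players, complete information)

No strictly dominant strategy exists for Player 1

Work:
A strategy strictly dominates another if it gives a strictly higher payoff against every opponent action. Compare each pair of P1's strategies column-by-column:
  A vs B: [4 vs 2, 4 vs 6, 1 vs 7] → A does not strictly dominate B (column Y: 4 ≤ 6)
  A vs C: [4 vs 2, 4 vs 7, 1 vs 4] → A does not strictly dominate C (column Y: 4 ≤ 7)
  B vs A: [2 vs 4, 6 vs 4, 7 vs 1] → B does not strictly dominate A (column X: 2 ≤ 4)
  B vs C: [2 vs 2, 6 vs 7, 7 vs 4] → B does not strictly dominate C (column X: 2 ≤ 2)
  C vs A: [2 vs 4, 7 vs 4, 4 vs 1] → C does not strictly dominate A (column X: 2 ≤ 4)
  C vs B: [2 vs 2, 7 vs 6, 4 vs 7] → C does not strictly dominate B (column X: 2 ≤ 2)
No single strategy strictly dominates all others → no strictly dominant strategy.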